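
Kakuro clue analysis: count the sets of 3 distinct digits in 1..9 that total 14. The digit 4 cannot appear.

5

3 distinct digits from 1–9 sum between 6 and 24.
Dropping sets that contain 4.
Enumerating: {1,5,8}, {1,6,7}, {2,3,9}, {2,5,7}, {3,5,6}.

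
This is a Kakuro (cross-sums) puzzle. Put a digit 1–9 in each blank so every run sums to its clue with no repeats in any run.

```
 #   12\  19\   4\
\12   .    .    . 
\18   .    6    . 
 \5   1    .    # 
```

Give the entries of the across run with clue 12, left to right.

4 in 2 cells must be {1,3}.
Given what's placed, R2C3 must be 3 to fit the 18 across and 4 down.
R3C2 = 5 − 1 = 4 completes the 5 across.
R1C2 = 19 − 10 = 9 completes the 19 down.
R1C3 = 4 − 3 = 1 completes the 4 down.
R2C1 = 18 − 9 = 9 completes the 18 across.
R1C1 = 12 − 10 = 2 completes the 12 across.

2 9 1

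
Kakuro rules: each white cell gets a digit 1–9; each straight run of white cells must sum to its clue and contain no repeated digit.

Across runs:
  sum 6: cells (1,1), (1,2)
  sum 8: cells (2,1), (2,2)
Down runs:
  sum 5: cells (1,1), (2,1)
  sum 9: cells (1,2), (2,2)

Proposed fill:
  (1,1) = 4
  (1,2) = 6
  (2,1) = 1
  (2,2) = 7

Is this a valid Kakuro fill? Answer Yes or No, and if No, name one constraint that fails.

No — the across run (1,1)–(1,2) sums to 10, not 6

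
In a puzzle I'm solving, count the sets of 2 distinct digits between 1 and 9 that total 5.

2 distinct digits from 1–9 sum between 3 and 17.
Enumerating: {1,4}, {2,3}.

2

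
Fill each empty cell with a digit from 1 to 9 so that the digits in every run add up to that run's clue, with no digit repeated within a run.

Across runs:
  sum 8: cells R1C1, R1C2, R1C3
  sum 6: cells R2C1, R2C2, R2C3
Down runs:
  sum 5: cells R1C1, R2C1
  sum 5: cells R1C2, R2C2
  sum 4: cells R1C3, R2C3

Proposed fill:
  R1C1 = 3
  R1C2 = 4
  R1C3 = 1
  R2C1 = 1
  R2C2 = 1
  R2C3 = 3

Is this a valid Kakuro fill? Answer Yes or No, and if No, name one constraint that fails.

No — the across run R2C1–R2C3 sums to 5, not 6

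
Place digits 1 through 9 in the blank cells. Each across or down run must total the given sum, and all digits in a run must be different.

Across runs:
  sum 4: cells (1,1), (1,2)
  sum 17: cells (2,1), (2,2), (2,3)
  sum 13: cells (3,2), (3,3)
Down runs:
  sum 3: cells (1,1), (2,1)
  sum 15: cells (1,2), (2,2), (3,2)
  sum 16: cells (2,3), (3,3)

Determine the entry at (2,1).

4 in 2 cells must be {1,3}; 3 in 2 cells must be {1,2}; 16 in 2 cells must be {7,9}.
The 4 across and the 3 down share only 1, so (1,1) = 1.
(1,2) = 4 − 1 = 3 completes the 4 across.
(2,1) = 3 − 1 = 2 completes the 3 down.
No cell is forced outright now. (2,2) can only be 7 or 8 (the digits allowed by both its 17 across and its 15 down). If (2,2) = 7: then (2,3) would have to be in {8} for the 17 across but in {7,9} for the 16 down — contradiction. So (2,2) = 8.
(2,3) = 17 − 10 = 7 completes the 17 across.
(3,2) = 15 − 11 = 4 completes the 15 down.
(3,3) = 13 − 4 = 9 completes the 13 across.

2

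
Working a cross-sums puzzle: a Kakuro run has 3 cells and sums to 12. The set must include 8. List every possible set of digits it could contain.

{1,3,8}

3 distinct digits from 1–9 sum between 6 and 24.
Keeping only sets containing 8.
Only one set works: {1,3,8}.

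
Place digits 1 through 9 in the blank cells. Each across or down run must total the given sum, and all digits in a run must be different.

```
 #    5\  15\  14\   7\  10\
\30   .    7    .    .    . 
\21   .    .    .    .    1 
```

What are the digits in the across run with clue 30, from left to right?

R1C5 = 10 − 1 = 9 completes the 10 down.
R2C2 = 15 − 7 = 8 completes the 15 down.
No cell is forced outright now. R2C3 can only be 5 or 6 (the digits allowed by both its 21 across and its 14 down). If R2C3 = 5: then R1C3 would have to be in {1,2,3,4,5,6,8} for the 30 across but in {9} for the 14 down — contradiction. So R2C3 = 6.
R1C3 = 14 − 6 = 8 completes the 14 down.
No cell is forced outright now. R2C1 can only be 2 or 4 (the digits allowed by both its 21 across and its 5 down). If R2C1 = 2: then R1C1 would have to be in {1,2,4,5} for the 30 across but in {3} for the 5 down — contradiction. So R2C1 = 4.
R1C1 = 5 − 4 = 1 completes the 5 down.
R1C4 = 30 − 25 = 5 completes the 30 across.
R2C4 = 21 − 19 = 2 completes the 21 across.

1 7 8 5 9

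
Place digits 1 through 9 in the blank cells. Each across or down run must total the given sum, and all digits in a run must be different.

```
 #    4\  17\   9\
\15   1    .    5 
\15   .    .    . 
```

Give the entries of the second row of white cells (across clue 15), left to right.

3 8 4

4 in 2 cells must be {1,3}; 17 in 2 cells must be {8,9}.
R1C2 = 15 − 6 = 9 completes the 15 across.
R2C1 = 4 − 1 = 3 completes the 4 down.
R2C2 = 17 − 9 = 8 completes the 17 down.
R2C3 = 15 − 11 = 4 completes the 15 across.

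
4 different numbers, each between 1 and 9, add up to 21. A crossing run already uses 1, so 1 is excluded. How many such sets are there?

7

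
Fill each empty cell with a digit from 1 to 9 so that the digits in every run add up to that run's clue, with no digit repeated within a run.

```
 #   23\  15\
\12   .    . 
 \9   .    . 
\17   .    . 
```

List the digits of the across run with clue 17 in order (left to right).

9 8

17 in 2 cells must be {8,9}; 23 in 3 cells must be {6,8,9}.
Nothing is forced directly, so branch on R1C1, whose candidates are 8 or 9. If R1C1 = 9: that forces R1C2 = 3, R3C1 = 8, after which R3C2 would have to be in {9} for the 17 across but in {4,5,7,8} for the 15 down — contradiction. So R1C1 = 8.
R1C2 = 12 − 8 = 4 completes the 12 across.
Given what's placed, R2C1 must be 6 to fit the 9 across and 23 down.
R2C2 = 9 − 6 = 3 completes the 9 across.
R3C1 = 23 − 14 = 9 completes the 23 down.
R3C2 = 17 − 9 = 8 completes the 17 across.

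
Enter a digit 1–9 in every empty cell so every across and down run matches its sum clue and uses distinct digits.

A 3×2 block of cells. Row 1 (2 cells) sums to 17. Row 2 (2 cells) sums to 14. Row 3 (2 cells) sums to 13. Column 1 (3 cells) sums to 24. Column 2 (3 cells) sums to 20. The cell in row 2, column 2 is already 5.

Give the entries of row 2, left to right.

9 5

17 in 2 cells must be {8,9}; 24 in 3 cells must be {7,8,9}.
(2,1) = 14 − 5 = 9 completes the 14 across.
Given what's placed, (1,1) must be 8 to fit the 17 across and 24 down.
(1,2) = 17 − 8 = 9 completes the 17 across.
(3,1) = 24 − 17 = 7 completes the 24 down.
(3,2) = 13 − 7 = 6 completes the 13 across.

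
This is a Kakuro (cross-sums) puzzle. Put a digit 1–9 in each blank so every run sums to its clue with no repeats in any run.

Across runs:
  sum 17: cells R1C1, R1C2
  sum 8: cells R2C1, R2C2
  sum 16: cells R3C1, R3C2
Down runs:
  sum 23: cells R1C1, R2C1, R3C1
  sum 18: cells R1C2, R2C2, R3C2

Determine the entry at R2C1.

17 in 2 cells must be {8,9}; 16 in 2 cells must be {7,9}; 23 in 3 cells must be {6,8,9}.
The 8 across and the 23 down share only 6, so R2C1 = 6.
R2C2 = 8 − 6 = 2 completes the 8 across.
Given what's placed, R3C1 must be 9 to fit the 16 across and 23 down.
R3C2 = 16 − 9 = 7 completes the 16 across.
R1C1 = 23 − 15 = 8 completes the 23 down.
R1C2 = 17 − 8 = 9 completes the 17 across.

6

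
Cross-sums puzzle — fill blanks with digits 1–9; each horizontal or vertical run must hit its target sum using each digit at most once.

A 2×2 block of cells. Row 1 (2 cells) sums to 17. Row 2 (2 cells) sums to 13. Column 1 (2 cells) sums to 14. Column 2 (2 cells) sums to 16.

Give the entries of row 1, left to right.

8, 9

17 in 2 cells must be {8,9}; 16 in 2 cells must be {7,9}.
The 17 across and the 16 down share only 9, so (1,2) = 9.
(2,2) = 16 − 9 = 7 completes the 16 down.
(1,1) = 17 − 9 = 8 completes the 17 across.
(2,1) = 13 − 7 = 6 completes the 13 across.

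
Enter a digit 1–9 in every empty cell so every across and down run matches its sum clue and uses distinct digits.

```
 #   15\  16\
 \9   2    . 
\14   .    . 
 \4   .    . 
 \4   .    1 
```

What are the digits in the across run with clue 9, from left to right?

2 7

4 in 2 cells must be {1,3}.
R1C2 = 9 − 2 = 7 completes the 9 across.
Given what's placed, R3C2 must be 3 to fit the 4 across and 16 down.
R4C1 = 4 − 1 = 3 completes the 4 across.
R2C2 = 16 − 11 = 5 completes the 16 down.
R3C1 = 4 − 3 = 1 completes the 4 across.
R2C1 = 14 − 5 = 9 completes the 14 across.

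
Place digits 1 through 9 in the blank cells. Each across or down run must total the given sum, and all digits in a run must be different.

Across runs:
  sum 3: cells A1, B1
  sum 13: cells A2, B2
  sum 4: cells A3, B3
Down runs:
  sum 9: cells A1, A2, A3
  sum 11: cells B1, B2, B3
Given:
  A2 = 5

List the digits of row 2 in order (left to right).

3 in 2 cells must be {1,2}; 4 in 2 cells must be {1,3}.
Given what's placed, A1 must be 1 to fit the 3 across and 9 down.
B1 = 3 − 1 = 2 completes the 3 across.
B2 = 13 − 5 = 8 completes the 13 across.
A3 = 9 − 6 = 3 completes the 9 down.
B3 = 4 − 3 = 1 completes the 4 across.

5, 8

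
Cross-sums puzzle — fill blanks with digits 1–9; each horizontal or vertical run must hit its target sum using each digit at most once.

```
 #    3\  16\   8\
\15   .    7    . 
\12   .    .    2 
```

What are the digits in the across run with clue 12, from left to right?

1 9 2

3 in 2 cells must be {1,2}; 16 in 2 cells must be {7,9}.
Given what's placed, R1C1 must be 2 to fit the 15 across and 3 down.
R1C3 = 15 − 9 = 6 completes the 15 across.
R2C1 = 3 − 2 = 1 completes the 3 down.
R2C2 = 12 − 3 = 9 completes the 12 across.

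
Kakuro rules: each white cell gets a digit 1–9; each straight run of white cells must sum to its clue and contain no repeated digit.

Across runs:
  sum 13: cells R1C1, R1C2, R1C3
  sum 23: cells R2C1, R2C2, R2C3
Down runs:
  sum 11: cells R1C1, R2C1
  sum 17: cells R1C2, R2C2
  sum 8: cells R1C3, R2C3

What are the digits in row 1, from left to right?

3 8 2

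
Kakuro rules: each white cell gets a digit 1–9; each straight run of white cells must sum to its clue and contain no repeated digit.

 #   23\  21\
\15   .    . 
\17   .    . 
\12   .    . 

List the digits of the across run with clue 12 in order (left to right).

17 in 2 cells must be {8,9}; 23 in 3 cells must be {6,8,9}.
Nothing is forced directly, so branch on R2C1, whose candidates are 8 or 9. If R2C1 = 8: that forces R2C2 = 9, R3C1 = 9, after which R3C2 would have to be in {3} for the 12 across but in {4,5,7,8} for the 21 down — contradiction. So R2C1 = 9.
R2C2 = 17 − 9 = 8 completes the 17 across.
Given what's placed, R3C1 must be 8 to fit the 12 across and 23 down.
R3C2 = 12 − 8 = 4 completes the 12 across.
R1C1 = 23 − 17 = 6 completes the 23 down.
R1C2 = 15 − 6 = 9 completes the 15 across.

8 4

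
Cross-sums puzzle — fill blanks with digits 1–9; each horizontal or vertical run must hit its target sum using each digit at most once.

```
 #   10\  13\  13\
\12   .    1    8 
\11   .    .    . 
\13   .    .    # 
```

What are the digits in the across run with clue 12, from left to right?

3, 1, 8

R1C1 = 12 − 9 = 3 completes the 12 across.
R2C3 = 13 − 8 = 5 completes the 13 down.
R2C1 = 2: the only remaining digit allowed by both the 11 across and the 10 down.
R2C2 = 11 − 7 = 4 completes the 11 across.
R3C1 = 10 − 5 = 5 completes the 10 down.
R3C2 = 13 − 5 = 8 completes the 13 across.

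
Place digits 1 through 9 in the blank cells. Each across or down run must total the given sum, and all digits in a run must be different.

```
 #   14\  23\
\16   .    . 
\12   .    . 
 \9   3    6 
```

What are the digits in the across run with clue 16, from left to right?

7 9

16 in 2 cells must be {7,9}; 23 in 3 cells must be {6,8,9}.
Given what's placed, R1C2 must be 9 to fit the 16 across and 23 down.
R2C2 = 23 − 15 = 8 completes the 23 down.
R1C1 = 16 − 9 = 7 completes the 16 across.
R2C1 = 12 − 8 = 4 completes the 12 across.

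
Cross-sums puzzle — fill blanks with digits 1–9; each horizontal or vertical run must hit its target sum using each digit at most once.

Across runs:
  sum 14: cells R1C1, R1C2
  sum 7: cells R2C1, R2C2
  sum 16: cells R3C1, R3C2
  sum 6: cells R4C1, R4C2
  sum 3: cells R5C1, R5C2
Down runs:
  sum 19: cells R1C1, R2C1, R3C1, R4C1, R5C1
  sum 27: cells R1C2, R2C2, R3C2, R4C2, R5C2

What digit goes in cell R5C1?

2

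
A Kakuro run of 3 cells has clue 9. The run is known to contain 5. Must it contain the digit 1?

Yes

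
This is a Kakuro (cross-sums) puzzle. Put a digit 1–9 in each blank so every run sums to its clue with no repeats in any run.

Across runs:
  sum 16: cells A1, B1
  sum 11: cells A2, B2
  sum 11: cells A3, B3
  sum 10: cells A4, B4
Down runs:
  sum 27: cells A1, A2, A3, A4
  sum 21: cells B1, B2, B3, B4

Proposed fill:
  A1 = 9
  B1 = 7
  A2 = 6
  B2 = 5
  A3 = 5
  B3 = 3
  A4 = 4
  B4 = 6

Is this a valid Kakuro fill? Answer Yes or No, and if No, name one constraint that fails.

No — the down run A1–A4 sums to 24, not 27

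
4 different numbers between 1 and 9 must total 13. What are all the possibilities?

{1,2,3,7}; {1,2,4,6}; {1,3,4,5}

4 distinct digits from 1–9 sum between 10 and 30.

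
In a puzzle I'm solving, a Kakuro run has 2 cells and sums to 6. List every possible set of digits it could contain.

2 distinct digits from 1–9 sum between 3 and 17.

{1,5}; {2,4}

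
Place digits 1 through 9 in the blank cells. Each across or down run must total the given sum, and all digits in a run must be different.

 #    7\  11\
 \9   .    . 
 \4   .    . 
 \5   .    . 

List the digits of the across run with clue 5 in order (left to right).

4 in 2 cells must be {1,3}; 7 in 3 cells must be {1,2,4}.
The 4 across and the 7 down share only 1, so R2C1 = 1.
R2C2 = 4 − 1 = 3 completes the 4 across.
Nothing is forced directly, so branch on R1C1, whose candidates are 2 or 4. If R1C1 = 4: then R1C2 would have to be in {5} for the 9 across but in {1,2,6,7} for the 11 down — contradiction. So R1C1 = 2.
R1C2 = 9 − 2 = 7 completes the 9 across.
R3C1 = 7 − 3 = 4 completes the 7 down.
R3C2 = 5 − 4 = 1 completes the 5 across.

4 1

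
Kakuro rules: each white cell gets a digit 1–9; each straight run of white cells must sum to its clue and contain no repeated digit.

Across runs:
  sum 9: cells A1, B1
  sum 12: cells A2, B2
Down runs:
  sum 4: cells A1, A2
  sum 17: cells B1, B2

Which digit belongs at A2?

4 in 2 cells must be {1,3}; 17 in 2 cells must be {8,9}.
The 9 across and the 17 down share only 8, so B1 = 8.
The 12 across and the 4 down share only 3, so A2 = 3.
B2 = 12 − 3 = 9 completes the 12 across.
A1 = 9 − 8 = 1 completes the 9 across.

3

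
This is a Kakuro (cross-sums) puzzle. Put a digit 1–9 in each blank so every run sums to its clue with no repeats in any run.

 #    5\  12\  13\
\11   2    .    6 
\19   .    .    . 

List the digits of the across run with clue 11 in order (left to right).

R1C2 = 11 − 8 = 3 completes the 11 across.
R2C1 = 5 − 2 = 3 completes the 5 down.
R2C2 = 12 − 3 = 9 completes the 12 down.
R2C3 = 19 − 12 = 7 completes the 19 across.

2 3 6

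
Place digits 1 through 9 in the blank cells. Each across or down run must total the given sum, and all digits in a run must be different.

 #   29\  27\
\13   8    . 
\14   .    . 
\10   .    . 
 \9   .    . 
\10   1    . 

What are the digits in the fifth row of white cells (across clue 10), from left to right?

1 9

R1C2 = 13 − 8 = 5 completes the 13 across.
R5C2 = 10 − 1 = 9 completes the 10 across.
No cell is forced outright now. R2C2 can only be 6 or 8 (the digits allowed by both its 14 across and its 27 down). If R2C2 = 6: then R2C1 would have to be in {8} for the 14 across but in {4,5,6,7,9} for the 29 down — contradiction. So R2C2 = 8.
R2C1 = 14 − 8 = 6 completes the 14 across.
R3C1 = 9: the only remaining digit allowed by both the 10 across and the 29 down.
R3C2 = 10 − 9 = 1 completes the 10 across.
R4C1 = 29 − 24 = 5 completes the 29 down.
R4C2 = 9 − 5 = 4 completes the 9 across.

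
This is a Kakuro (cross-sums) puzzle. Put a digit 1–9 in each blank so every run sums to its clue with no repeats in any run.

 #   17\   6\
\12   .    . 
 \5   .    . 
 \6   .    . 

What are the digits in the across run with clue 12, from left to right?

9 3

6 in 3 cells must be {1,2,3}.
The 12 across and the 6 down share only 3, so R1C2 = 3.
R1C1 = 12 − 3 = 9 completes the 12 across.
Nothing is forced directly, so branch on R2C2, whose candidates are 1 or 2. If R2C2 = 1: then R2C1 would have to be in {4} for the 5 across but in {1,2,3,5,6,7} for the 17 down — contradiction. So R2C2 = 2.
R2C1 = 5 − 2 = 3 completes the 5 across.
R3C1 = 17 − 12 = 5 completes the 17 down.
R3C2 = 6 − 5 = 1 completes the 6 across.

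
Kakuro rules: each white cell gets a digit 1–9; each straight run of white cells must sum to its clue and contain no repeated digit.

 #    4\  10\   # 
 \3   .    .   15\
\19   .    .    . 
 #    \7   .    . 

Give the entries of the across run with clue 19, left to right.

3 7 9

3 in 2 cells must be {1,2}; 4 in 2 cells must be {1,3}.
The 3 across and the 4 down share only 1, so R1C1 = 1.
R1C2 = 3 − 1 = 2 completes the 3 across.
R2C1 = 4 − 1 = 3 completes the 4 down.
R2C2 = 7: the only remaining digit allowed by both the 19 across and the 10 down.
R2C3 = 19 − 10 = 9 completes the 19 across.
R3C2 = 10 − 9 = 1 completes the 10 down.
R3C3 = 7 − 1 = 6 completes the 7 across.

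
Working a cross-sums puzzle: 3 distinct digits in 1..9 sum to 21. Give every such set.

{4,8,9}; {5,7,9}; {6,7,8}

3 distinct digits from 1–9 sum between 6 and 24.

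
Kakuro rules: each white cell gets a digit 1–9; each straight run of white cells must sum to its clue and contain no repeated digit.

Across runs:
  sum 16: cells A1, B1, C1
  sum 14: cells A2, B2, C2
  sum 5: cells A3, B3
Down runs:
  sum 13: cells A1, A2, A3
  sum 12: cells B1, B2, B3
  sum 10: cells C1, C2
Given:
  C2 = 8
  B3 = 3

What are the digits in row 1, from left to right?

6 8 2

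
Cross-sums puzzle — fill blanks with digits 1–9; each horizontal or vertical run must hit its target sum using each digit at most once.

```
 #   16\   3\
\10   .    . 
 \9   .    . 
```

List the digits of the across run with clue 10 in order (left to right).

9 1

16 in 2 cells must be {7,9}; 3 in 2 cells must be {1,2}.
The 9 across and the 16 down share only 7, so R2C1 = 7.
R2C2 = 9 − 7 = 2 completes the 9 across.
R1C1 = 16 − 7 = 9 completes the 16 down.
R1C2 = 10 − 9 = 1 completes the 10 across.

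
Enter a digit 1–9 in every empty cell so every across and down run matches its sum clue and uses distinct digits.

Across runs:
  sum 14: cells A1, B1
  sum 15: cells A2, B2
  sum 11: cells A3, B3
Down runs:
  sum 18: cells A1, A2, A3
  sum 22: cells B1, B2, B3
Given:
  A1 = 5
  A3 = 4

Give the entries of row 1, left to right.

5 9

B1 = 14 − 5 = 9 completes the 14 across.
A2 = 18 − 9 = 9 completes the 18 down.
B2 = 15 − 9 = 6 completes the 15 across.
B3 = 11 − 4 = 7 completes the 11 across.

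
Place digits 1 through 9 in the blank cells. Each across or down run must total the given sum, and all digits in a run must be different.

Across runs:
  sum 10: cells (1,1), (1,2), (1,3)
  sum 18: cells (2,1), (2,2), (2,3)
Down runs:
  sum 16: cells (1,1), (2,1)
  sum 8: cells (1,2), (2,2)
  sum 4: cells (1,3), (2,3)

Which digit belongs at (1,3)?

1

16 in 2 cells must be {7,9}; 4 in 2 cells must be {1,3}.
The 10 across and the 16 down share only 7, so (1,1) = 7.
Given what's placed, (1,3) must be 1 to fit the 10 across and 4 down.
(2,1) = 16 − 7 = 9 completes the 16 down.
(2,3) = 4 − 1 = 3 completes the 4 down.
(1,2) = 10 − 8 = 2 completes the 10 across.
(2,2) = 18 − 12 = 6 completes the 18 across.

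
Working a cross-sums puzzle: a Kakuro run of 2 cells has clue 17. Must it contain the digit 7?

The only way to make 17 from 2 distinct digits is {8,9}, which does not contain 7.

No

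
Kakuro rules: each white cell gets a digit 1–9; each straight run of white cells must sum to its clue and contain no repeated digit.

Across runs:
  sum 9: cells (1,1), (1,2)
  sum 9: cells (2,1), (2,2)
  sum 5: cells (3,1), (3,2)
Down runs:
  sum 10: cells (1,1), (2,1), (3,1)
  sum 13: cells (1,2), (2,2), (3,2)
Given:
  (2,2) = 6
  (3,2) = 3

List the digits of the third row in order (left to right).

(1,2) = 13 − 9 = 4 completes the 13 down.
(2,1) = 9 − 6 = 3 completes the 9 across.
(3,1) = 5 − 3 = 2 completes the 5 across.
(1,1) = 9 − 4 = 5 completes the 9 across.

2 3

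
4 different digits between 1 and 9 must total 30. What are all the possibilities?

{6,7,8,9}

4 distinct digits from 1–9 sum between 10 and 30.
Only one set works: {6,7,8,9}.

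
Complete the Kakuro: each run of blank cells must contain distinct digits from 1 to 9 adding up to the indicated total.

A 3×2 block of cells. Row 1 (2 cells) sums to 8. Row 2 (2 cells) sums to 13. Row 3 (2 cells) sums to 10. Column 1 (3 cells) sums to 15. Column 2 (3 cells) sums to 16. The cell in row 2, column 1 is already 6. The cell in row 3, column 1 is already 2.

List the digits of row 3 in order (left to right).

(1,1) = 15 − 8 = 7 completes the 15 down.
(1,2) = 8 − 7 = 1 completes the 8 across.
(2,2) = 13 − 6 = 7 completes the 13 across.
(3,2) = 10 − 2 = 8 completes the 10 across.

2 8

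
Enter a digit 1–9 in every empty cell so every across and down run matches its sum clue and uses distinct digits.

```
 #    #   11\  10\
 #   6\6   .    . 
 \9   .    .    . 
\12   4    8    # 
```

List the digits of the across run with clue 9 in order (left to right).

2 1 6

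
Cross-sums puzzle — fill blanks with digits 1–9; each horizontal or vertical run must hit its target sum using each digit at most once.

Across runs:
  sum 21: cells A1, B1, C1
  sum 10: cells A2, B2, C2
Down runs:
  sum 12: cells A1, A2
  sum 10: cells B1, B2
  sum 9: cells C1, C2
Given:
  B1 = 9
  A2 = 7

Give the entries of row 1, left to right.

A1 = 12 − 7 = 5 completes the 12 down.
C1 = 21 − 14 = 7 completes the 21 across.
B2 = 10 − 9 = 1 completes the 10 down.
C2 = 10 − 8 = 2 completes the 10 across.

5 9 7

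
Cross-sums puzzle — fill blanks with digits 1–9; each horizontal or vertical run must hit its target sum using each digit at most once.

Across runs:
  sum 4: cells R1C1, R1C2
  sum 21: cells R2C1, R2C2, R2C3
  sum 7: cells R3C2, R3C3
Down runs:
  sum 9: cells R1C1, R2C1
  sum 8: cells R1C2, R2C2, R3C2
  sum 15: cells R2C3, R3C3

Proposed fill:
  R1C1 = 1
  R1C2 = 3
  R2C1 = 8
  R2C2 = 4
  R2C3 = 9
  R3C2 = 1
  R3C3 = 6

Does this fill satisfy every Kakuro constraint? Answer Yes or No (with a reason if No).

Across: 1+3=4; 8+4+9=21; 1+6=7. Down: 1+8=9; 3+4+1=8; 9+6=15. No digit repeats within any run.

Yes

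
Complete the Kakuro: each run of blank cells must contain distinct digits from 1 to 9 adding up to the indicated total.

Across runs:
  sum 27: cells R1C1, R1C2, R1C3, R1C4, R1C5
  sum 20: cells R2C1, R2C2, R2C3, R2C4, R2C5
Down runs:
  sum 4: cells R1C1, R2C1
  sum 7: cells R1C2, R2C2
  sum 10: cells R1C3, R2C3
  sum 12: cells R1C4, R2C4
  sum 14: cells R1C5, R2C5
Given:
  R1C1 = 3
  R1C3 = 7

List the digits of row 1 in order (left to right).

3 5 7 4 8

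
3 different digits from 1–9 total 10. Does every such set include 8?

No

Counterexample: {1,2,7} sums to 10 without using 8.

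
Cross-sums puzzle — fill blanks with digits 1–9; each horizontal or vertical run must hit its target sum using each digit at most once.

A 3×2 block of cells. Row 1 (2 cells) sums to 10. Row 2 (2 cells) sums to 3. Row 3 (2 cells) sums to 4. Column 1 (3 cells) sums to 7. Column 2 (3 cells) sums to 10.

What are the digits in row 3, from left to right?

3 in 2 cells must be {1,2}; 4 in 2 cells must be {1,3}; 7 in 3 cells must be {1,2,4}.
The 4 across and the 7 down share only 1, so (3,1) = 1.
(3,2) = 4 − 1 = 3 completes the 4 across.
Given what's placed, (2,1) must be 2 to fit the 3 across and 7 down.
(2,2) = 3 − 2 = 1 completes the 3 across.
(1,1) = 7 − 3 = 4 completes the 7 down.
(1,2) = 10 − 4 = 6 completes the 10 across.

1 3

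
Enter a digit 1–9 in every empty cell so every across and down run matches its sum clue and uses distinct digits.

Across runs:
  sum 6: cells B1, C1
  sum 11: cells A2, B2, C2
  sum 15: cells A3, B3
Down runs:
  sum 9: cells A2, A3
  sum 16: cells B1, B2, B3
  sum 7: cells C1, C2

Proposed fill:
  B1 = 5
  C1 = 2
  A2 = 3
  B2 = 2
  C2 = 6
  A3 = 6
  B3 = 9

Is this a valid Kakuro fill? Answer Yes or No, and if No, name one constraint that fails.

No — the across run B1–C1 sums to 7, not 6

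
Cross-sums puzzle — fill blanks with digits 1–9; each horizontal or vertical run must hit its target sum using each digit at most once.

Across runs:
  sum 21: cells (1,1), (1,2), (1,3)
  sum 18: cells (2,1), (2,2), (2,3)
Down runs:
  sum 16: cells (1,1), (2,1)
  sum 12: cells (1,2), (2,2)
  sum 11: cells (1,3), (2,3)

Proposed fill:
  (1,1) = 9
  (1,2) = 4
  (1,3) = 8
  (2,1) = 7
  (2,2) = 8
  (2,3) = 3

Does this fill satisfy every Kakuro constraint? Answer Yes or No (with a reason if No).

Across: 9+4+8=21; 7+8+3=18. Down: 9+7=16; 4+8=12; 8+3=11. No digit repeats within any run.

Yes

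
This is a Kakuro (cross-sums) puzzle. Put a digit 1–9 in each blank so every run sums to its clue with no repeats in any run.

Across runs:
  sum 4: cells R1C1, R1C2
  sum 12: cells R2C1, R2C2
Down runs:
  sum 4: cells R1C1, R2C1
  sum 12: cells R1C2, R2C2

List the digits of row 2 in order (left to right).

3, 9

4 in 2 cells must be {1,3}.
The 4 across and the 12 down share only 3, so R1C2 = 3.
The 12 across and the 4 down share only 3, so R2C1 = 3.
R2C2 = 12 − 3 = 9 completes the 12 across.
R1C1 = 4 − 3 = 1 completes the 4 across.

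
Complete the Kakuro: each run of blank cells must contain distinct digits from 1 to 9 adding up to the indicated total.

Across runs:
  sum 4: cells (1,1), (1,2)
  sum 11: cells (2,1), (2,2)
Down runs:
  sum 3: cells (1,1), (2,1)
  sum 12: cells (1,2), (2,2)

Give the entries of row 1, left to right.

1 3

4 in 2 cells must be {1,3}; 3 in 2 cells must be {1,2}.
The 4 across and the 3 down share only 1, so (1,1) = 1.
(1,2) = 4 − 1 = 3 completes the 4 across.
(2,1) = 3 − 1 = 2 completes the 3 down.
(2,2) = 11 − 2 = 9 completes the 11 across.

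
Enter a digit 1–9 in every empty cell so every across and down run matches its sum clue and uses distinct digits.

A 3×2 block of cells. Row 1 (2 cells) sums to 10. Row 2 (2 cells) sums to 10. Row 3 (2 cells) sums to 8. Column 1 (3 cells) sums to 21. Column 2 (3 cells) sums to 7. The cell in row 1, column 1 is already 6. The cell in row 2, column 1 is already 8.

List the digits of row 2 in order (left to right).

8 2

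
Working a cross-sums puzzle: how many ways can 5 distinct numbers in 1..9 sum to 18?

5 distinct digits from 1–9 sum between 15 and 35.
Enumerating: {1,2,3,4,8}, {1,2,3,5,7}, {1,2,4,5,6}.

3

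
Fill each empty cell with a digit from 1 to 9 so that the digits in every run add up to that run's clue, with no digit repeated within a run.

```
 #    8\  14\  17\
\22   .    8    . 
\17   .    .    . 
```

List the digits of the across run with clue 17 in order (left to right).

17 in 2 cells must be {8,9}.
R1C1 = 5: the only remaining digit allowed by both the 22 across and the 8 down.
R1C3 = 22 − 13 = 9 completes the 22 across.
R2C1 = 8 − 5 = 3 completes the 8 down.
R2C2 = 14 − 8 = 6 completes the 14 down.
R2C3 = 17 − 9 = 8 completes the 17 across.

3 6 8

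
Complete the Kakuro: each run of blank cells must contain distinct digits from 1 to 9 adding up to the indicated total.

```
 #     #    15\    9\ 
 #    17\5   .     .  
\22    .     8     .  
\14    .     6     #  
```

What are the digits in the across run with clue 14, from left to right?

8 6

17 in 2 cells must be {8,9}.
R1C2 = 15 − 14 = 1 completes the 15 down.
R1C3 = 5 − 1 = 4 completes the 5 across.
R2C1 = 9: the only remaining digit allowed by both the 22 across and the 17 down.
R2C3 = 22 − 17 = 5 completes the 22 across.
R3C1 = 14 − 6 = 8 completes the 14 across.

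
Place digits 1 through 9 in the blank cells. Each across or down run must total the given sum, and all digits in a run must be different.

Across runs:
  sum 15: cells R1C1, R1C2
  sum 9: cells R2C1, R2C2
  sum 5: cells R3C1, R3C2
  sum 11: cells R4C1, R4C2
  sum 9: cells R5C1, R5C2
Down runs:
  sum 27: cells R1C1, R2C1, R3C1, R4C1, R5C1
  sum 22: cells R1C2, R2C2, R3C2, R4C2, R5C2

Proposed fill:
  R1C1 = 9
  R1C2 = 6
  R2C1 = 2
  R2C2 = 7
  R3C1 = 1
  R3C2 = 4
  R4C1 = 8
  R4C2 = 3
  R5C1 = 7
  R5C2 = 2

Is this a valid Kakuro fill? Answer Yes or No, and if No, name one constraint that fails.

Yes

Across: 9+6=15; 2+7=9; 1+4=5; 8+3=11; 7+2=9. Down: 9+2+1+8+7=27; 6+7+4+3+2=22. No digit repeats within any run.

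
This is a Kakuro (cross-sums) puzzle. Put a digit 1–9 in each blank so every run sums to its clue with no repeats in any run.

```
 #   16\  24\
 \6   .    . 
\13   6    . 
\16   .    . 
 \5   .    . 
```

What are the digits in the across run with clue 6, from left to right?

1 5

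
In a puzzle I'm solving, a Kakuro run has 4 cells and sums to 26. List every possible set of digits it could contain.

{2,7,8,9}; {3,6,8,9}; {4,5,8,9}; {4,6,7,9}; {5,6,7,8}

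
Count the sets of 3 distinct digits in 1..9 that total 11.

5

3 distinct digits from 1–9 sum between 6 and 24.
Enumerating: {1,2,8}, {1,3,7}, {1,4,6}, {2,3,6}, {2,4,5}.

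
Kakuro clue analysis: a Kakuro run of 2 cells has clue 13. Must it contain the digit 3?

No

Counterexample: {4,9} sums to 13 without using 3.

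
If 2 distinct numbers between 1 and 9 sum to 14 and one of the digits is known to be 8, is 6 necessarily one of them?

Yes

The only way to make 14 from 2 distinct digits under that restriction is {6,8}, which contains 6.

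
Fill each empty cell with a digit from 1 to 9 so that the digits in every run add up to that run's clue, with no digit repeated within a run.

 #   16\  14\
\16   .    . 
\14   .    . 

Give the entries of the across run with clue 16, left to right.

7, 9

16 in 2 cells must be {7,9}.
The 16 across and the 14 down share only 9, so R1C2 = 9.
The 14 across and the 16 down share only 9, so R2C1 = 9.
R2C2 = 14 − 9 = 5 completes the 14 across.
R1C1 = 16 − 9 = 7 completes the 16 across.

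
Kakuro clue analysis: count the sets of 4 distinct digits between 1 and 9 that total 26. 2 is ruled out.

4 distinct digits from 1–9 sum between 10 and 30.
Dropping sets that contain 2.
Enumerating: {3,6,8,9}, {4,5,8,9}, {4,6,7,9}, {5,6,7,8}.

4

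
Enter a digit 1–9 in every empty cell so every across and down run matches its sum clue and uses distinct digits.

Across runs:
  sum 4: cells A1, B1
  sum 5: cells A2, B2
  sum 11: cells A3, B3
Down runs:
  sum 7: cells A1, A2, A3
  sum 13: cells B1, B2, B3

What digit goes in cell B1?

4 in 2 cells must be {1,3}; 7 in 3 cells must be {1,2,4}.
The 4 across and the 7 down share only 1, so A1 = 1.
B1 = 4 − 1 = 3 completes the 4 across.
Nothing is forced directly, so branch on A2, whose candidates are 2 or 4. If A2 = 2: then B2 would have to be in {3} for the 5 across but in {1,2,4,6,8,9} for the 13 down — contradiction. So A2 = 4.
B2 = 5 − 4 = 1 completes the 5 across.
A3 = 7 − 5 = 2 completes the 7 down.
B3 = 11 − 2 = 9 completes the 11 across.

3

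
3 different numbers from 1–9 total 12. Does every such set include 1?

No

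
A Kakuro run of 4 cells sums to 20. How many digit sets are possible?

12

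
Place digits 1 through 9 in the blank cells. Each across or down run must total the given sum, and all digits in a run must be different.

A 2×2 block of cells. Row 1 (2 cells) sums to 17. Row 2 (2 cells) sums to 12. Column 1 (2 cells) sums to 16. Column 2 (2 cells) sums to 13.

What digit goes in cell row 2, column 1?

7

17 in 2 cells must be {8,9}; 16 in 2 cells must be {7,9}.
The 17 across and the 16 down share only 9, so (1,1) = 9.
(1,2) = 17 − 9 = 8 completes the 17 across.
(2,1) = 16 − 9 = 7 completes the 16 down.
(2,2) = 12 − 7 = 5 completes the 12 across.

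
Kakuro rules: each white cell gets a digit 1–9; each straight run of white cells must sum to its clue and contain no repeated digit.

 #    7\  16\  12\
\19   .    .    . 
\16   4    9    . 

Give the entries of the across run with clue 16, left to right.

4, 9, 3

16 in 2 cells must be {7,9}.
R1C1 = 7 − 4 = 3 completes the 7 down.
R1C2 = 16 − 9 = 7 completes the 16 down.
R1C3 = 19 − 10 = 9 completes the 19 across.
R2C3 = 16 − 13 = 3 completes the 16 across.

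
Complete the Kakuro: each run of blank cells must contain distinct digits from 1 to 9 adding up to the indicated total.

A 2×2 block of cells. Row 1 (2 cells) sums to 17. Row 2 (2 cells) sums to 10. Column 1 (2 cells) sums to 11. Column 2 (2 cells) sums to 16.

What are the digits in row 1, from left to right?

8 9

17 in 2 cells must be {8,9}; 16 in 2 cells must be {7,9}.
The 17 across and the 16 down share only 9, so (1,2) = 9.
(2,2) = 16 − 9 = 7 completes the 16 down.
(1,1) = 17 − 9 = 8 completes the 17 across.
(2,1) = 10 − 7 = 3 completes the 10 across.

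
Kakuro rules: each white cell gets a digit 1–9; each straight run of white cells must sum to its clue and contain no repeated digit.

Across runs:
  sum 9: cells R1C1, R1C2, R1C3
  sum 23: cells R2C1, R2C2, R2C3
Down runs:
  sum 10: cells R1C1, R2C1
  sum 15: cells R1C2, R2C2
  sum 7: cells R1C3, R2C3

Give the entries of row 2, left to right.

23 in 3 cells must be {6,8,9}.
The 9 across and the 15 down share only 6, so R1C2 = 6.
R2C2 = 15 − 6 = 9 completes the 15 down.
Given what's placed, R2C3 must be 6 to fit the 23 across and 7 down.
R1C3 = 7 − 6 = 1 completes the 7 down.
R2C1 = 23 − 15 = 8 completes the 23 across.
R1C1 = 9 − 7 = 2 completes the 9 across.

8 9 6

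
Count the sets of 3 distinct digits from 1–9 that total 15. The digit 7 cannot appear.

6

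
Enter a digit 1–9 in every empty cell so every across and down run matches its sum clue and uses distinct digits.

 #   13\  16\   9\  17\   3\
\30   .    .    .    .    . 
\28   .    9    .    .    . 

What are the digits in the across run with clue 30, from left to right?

8 7 5 9 1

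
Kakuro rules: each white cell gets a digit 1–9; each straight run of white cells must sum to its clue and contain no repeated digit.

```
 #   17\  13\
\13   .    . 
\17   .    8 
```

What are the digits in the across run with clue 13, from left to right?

8 5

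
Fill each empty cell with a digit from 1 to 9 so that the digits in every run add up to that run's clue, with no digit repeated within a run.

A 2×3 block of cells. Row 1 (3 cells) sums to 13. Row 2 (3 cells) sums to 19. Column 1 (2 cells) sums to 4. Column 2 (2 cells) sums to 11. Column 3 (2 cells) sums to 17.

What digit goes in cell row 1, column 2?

4

4 in 2 cells must be {1,3}; 17 in 2 cells must be {8,9}.
The 19 across and the 4 down share only 3, so (2,1) = 3.
Given what's placed, (2,3) must be 9 to fit the 19 across and 17 down.
(1,1) = 4 − 3 = 1 completes the 4 down.
(1,3) = 17 − 9 = 8 completes the 17 down.
(2,2) = 19 − 12 = 7 completes the 19 across.
(1,2) = 13 − 9 = 4 completes the 13 across.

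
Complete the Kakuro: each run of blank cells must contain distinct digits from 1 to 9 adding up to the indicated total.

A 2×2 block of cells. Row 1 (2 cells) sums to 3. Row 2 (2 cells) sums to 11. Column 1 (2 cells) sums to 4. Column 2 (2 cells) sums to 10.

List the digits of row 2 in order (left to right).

3 in 2 cells must be {1,2}; 4 in 2 cells must be {1,3}.
The 3 across and the 4 down share only 1, so (1,1) = 1.
(1,2) = 3 − 1 = 2 completes the 3 across.
(2,1) = 4 − 1 = 3 completes the 4 down.
(2,2) = 11 − 3 = 8 completes the 11 across.

3 8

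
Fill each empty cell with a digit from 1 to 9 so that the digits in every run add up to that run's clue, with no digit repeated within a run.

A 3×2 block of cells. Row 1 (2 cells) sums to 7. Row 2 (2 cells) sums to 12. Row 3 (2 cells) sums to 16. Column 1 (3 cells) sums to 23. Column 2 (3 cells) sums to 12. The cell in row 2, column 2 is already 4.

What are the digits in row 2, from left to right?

8, 4

16 in 2 cells must be {7,9}; 23 in 3 cells must be {6,8,9}.
The 7 across and the 23 down share only 6, so (1,1) = 6.
(1,2) = 7 − 6 = 1 completes the 7 across.
(2,1) = 12 − 4 = 8 completes the 12 across.
(3,1) = 23 − 14 = 9 completes the 23 down.
(3,2) = 16 − 9 = 7 completes the 16 across.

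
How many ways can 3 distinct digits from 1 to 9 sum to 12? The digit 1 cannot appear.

3 distinct digits from 1–9 sum between 6 and 24.
Dropping sets that contain 1.
Enumerating: {2,3,7}, {2,4,6}, {3,4,5}.

3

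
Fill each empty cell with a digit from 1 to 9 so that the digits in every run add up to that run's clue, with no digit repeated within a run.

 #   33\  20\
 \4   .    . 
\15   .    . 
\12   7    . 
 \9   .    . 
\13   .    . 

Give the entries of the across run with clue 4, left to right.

3 1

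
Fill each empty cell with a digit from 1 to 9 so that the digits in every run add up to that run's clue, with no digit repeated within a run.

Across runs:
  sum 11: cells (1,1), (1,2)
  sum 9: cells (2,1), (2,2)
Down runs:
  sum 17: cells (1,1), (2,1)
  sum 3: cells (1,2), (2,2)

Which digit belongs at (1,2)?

2

17 in 2 cells must be {8,9}; 3 in 2 cells must be {1,2}.
The 11 across and the 3 down share only 2, so (1,2) = 2.
The 9 across and the 17 down share only 8, so (2,1) = 8.
(2,2) = 9 − 8 = 1 completes the 9 across.
(1,1) = 11 − 2 = 9 completes the 11 across.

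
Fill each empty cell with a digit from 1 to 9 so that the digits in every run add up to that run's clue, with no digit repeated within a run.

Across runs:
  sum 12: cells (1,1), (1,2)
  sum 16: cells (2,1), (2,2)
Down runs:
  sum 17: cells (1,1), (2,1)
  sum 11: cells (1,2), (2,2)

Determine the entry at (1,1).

8

16 in 2 cells must be {7,9}; 17 in 2 cells must be {8,9}.
The 16 across and the 17 down share only 9, so (2,1) = 9.
(2,2) = 16 − 9 = 7 completes the 16 across.
(1,1) = 17 − 9 = 8 completes the 17 down.
(1,2) = 12 − 8 = 4 completes the 12 across.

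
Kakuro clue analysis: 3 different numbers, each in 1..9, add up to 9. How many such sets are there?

3

3 distinct digits from 1–9 sum between 6 and 24.
Enumerating: {1,2,6}, {1,3,5}, {2,3,4}.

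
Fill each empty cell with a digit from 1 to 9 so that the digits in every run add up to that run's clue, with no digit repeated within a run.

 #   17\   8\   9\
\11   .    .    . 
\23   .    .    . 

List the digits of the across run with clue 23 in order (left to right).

9, 6, 8

23 in 3 cells must be {6,8,9}; 17 in 2 cells must be {8,9}.
The 11 across and the 17 down share only 8, so R1C1 = 8.
R2C1 = 17 − 8 = 9 completes the 17 down.
Given what's placed, R2C2 must be 6 to fit the 23 across and 8 down.
R2C3 = 23 − 15 = 8 completes the 23 across.
R1C2 = 8 − 6 = 2 completes the 8 down.
R1C3 = 11 − 10 = 1 completes the 11 across.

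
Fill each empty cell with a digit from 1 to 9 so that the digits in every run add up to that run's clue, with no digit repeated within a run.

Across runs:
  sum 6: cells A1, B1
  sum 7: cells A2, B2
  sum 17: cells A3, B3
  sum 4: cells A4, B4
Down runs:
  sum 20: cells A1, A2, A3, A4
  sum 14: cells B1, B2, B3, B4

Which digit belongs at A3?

17 in 2 cells must be {8,9}; 4 in 2 cells must be {1,3}.
Only 8 fits B3 under both its across sum 17 and down sum 14.
A3 = 17 − 8 = 9 completes the 17 across.

9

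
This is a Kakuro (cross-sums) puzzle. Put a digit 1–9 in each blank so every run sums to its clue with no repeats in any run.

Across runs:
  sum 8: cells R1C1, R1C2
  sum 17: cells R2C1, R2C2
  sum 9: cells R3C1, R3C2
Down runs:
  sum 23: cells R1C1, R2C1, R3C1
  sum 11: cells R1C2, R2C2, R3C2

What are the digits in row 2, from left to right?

17 in 2 cells must be {8,9}; 23 in 3 cells must be {6,8,9}.
The 8 across and the 23 down share only 6, so R1C1 = 6.
R1C2 = 8 − 6 = 2 completes the 8 across.
Given what's placed, R2C2 must be 8 to fit the 17 across and 11 down.
R3C1 = 8: the only remaining digit allowed by both the 9 across and the 23 down.
R3C2 = 9 − 8 = 1 completes the 9 across.
R2C1 = 17 − 8 = 9 completes the 17 across.

9 8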